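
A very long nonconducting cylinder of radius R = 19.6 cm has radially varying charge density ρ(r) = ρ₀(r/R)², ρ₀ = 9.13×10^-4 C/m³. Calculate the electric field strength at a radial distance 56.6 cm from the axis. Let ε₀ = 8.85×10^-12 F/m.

E = 1.75×10^6 N/C

Choose a coaxial cylinder of radius r = 56.6 cm (arbitrary length L) as the Gaussian surface (r > R, full charge per length enclosed).
λ_enc = 2π ∫₀^R ρ₀(r'/R)^2 r' dr' = 2πρ₀R²/4 = 5.509×10^-5 C/m.
Since E is radial and uniform over the curved surface, Φ = E·2πrL = Q_enc/ε₀ = λ_enc L/ε₀.
E = |λ_enc|/(2πε₀r) = (5.509×10^-5)/(2π·8.85×10^-12·0.566) = 1.75×10^6 N/C.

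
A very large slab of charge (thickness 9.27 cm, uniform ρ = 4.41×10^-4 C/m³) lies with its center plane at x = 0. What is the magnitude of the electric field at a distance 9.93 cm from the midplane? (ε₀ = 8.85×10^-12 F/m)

The point |x| = 9.93 cm lies outside the slab (half-thickness 0.04635 m). A symmetric pillbox spanning the full slab encloses Q_enc = ρ·d·A.
Flux = 2EA ⇒ E = |ρ|d/(2ε₀), independent of distance outside.
E = (4.41e-4)(0.0927)/(2·8.85×10^-12) = 2.31×10^6 N/C.

|E| = 2.31×10^6 N/C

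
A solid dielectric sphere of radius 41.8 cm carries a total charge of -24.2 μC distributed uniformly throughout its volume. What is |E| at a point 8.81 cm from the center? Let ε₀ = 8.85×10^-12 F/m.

By spherical symmetry E is radial; choose a Gaussian sphere of radius r = 8.81 cm (r < R).
Only the charge within r is enclosed: Q_enc = Q·(r/R)³ = (-24.2 μC)·(8.81 cm/41.8 cm)³ = -2.266×10^-7 C.
Gauss's law: E·4πr² = Q_enc/ε₀.
E = |Q_enc|/(4πε₀r²) = (2.266×10^-7)/(4π·8.85×10^-12·(0.0881)²) = 2.62×10^5 N/C.

|E| ≈ 2.62×10^5 N/C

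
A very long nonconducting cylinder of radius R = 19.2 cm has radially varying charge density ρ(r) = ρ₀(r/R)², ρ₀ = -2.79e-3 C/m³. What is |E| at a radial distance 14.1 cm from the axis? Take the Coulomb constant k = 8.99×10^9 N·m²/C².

By cylindrical symmetry E is radial; use a coaxial Gaussian cylinder of radius 14.1 cm and length L (r < R).
λ_enc = ∫₀^r ρ(r')·2πr' dr' = (2πρ₀/R²)·r^4/4 = -4.699e-5 C/m.
By Gauss's law (flux through the curved wall only), E·2πrL = λ_enc L/ε₀.
E = 2k|λ_enc|/r = 2(8.99×10^9)(4.699×10^-5)/(0.141) = 5.99×10^6 N/C.

E = 5.99×10^6 N/C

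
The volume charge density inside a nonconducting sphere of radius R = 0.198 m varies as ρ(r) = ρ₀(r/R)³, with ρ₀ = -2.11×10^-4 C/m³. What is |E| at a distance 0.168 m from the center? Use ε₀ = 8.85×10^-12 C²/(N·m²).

By spherical symmetry E is radial; choose a Gaussian sphere of radius r = 0.168 m (r < R).
Integrate the density: Q_enc = 4π ∫₀^r ρ₀(r'/R)^3 r'² dr' = 4πρ₀ r^6/(6·R³) = -1.28e-6 C.
Gauss's law: E·4πr² = Q_enc/ε₀.
E = |Q_enc|/(4πε₀r²) = (1.28×10^-6)/(4π·8.85×10^-12·(0.168)²) = 4.08e5 N/C.

|E| ≈ 4.08×10^5 N/C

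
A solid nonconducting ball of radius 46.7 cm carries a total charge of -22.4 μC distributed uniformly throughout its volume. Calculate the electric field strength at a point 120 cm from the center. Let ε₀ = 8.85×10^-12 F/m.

|E| ≈ 1.40e5 V/m

Use a concentric Gaussian sphere at r = 120 cm (r > R, so the entire charge is enclosed).
Q_enc = -22.4 μC = -2.24e-5 C.
Gauss's law: E·4πr² = Q_enc/ε₀.
E = |Q_enc|/(4πε₀r²) = (2.24×10^-5)/(4π·8.85×10^-12·(1.2)²) = 1.40×10^5 N/C.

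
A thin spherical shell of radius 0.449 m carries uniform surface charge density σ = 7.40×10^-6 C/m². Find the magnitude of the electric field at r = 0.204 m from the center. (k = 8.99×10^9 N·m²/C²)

|E| = 0 N/C

By spherical symmetry E is radial; choose a Gaussian sphere of radius r = 0.204 m (inside the shell, r < 0.449 m).
All the charge is outside the Gaussian surface: Q_enc = 0, hence E = 0 everywhere inside the shell.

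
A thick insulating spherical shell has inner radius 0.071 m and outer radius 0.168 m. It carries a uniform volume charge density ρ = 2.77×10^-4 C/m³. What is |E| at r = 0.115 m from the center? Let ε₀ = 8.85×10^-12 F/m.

E ≈ 9.17×10^5 N/C

Take a concentric spherical Gaussian surface of radius r = 0.115 m (within the shell material, 0.071 m < r < 0.168 m).
Only the shell between 0.071 m and r is enclosed: Q_enc = ρ·(4π/3)(r³ − a³) = (2.77e-4)·(4π/3)·((0.115)³ − (0.071)³) = 1.349e-6 C.
Since E is radial and uniform over the Gaussian sphere, Φ = E·4πr² = Q_enc/ε₀.
E = |Q_enc|/(4πε₀r²) = (1.349×10^-6)/(4π·8.85×10^-12·(0.115)²) = 9.17e5 N/C.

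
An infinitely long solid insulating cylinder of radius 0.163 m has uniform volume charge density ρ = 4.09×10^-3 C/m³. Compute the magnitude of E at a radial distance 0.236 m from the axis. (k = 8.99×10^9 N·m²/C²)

|E| = 2.60×10^7 V/m

Choose a coaxial cylinder of radius r = 0.236 m (arbitrary length L) as the Gaussian surface (r > 0.163 m, full cross-section enclosed).
λ_enc = ρ·πR² = (4.09×10^-3)π(0.163)² = 3.414e-4 C/m.
Since E is radial and uniform over the curved surface, Φ = E·2πrL = Q_enc/ε₀ = λ_enc L/ε₀.
E = 2k|λ_enc|/r = 2(8.99×10^9)(3.414×10^-4)/(0.236) = 2.60×10^7 N/C.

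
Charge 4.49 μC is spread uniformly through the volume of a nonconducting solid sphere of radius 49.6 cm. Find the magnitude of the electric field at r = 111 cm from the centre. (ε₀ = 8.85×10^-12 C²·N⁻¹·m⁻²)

By spherical symmetry E is radial; choose a Gaussian sphere of radius r = 111 cm (r > R, so the entire charge is enclosed).
Q_enc = 4.49 μC = 4.49e-6 C.
Gauss's law: E·4πr² = Q_enc/ε₀.
E = |Q_enc|/(4πε₀r²) = (4.49×10^-6)/(4π·8.85×10^-12·(1.11)²) = 3.28e4 N/C.

|E| ≈ 3.28×10^4 V/m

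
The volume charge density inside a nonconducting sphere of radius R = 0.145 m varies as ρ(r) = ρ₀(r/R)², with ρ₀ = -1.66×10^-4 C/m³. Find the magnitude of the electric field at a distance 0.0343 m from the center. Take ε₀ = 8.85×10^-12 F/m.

E = 7.20×10^3 V/m

Use a concentric Gaussian sphere at r = 0.0343 m (r < R).
Q_enc = ∫₀^r ρ(r')·4πr'² dr' = (4πρ₀/R²) ∫₀^r r'^4 dr' = 4πρ₀ r^5/(5·R²) = -9.421e-10 C.
Gauss's law: E·4πr² = Q_enc/ε₀.
E = |Q_enc|/(4πε₀r²) = (9.421×10^-10)/(4π·8.85×10^-12·(0.0343)²) = 7.20×10^3 N/C.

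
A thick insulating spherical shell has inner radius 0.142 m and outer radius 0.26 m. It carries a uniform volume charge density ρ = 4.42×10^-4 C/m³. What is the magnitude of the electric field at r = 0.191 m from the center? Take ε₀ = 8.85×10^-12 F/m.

|E| = 1.87×10^6 V/m

Take a concentric spherical Gaussian surface of radius r = 0.191 m (within the shell material, 0.142 m < r < 0.26 m).
Enclosed charge is the volume from a to r: Q_enc = (4π/3)ρ(r³ − a³) = 7.599×10^-6 C.
Applying ∮E·dA = Q_enc/ε₀ with Φ = E(4πr²):
E = |Q_enc|/(4πε₀r²) = (7.599×10^-6)/(4π·8.85×10^-12·(0.191)²) = 1.87e6 N/C.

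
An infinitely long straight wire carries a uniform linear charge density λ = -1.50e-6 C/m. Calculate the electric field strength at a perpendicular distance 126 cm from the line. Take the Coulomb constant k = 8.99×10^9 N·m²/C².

E = 2.14×10^4 V/m

By cylindrical symmetry E is radial; use a coaxial Gaussian cylinder of radius 126 cm and length L.
Q_enc = λL, so λ_enc = -1.50×10^-6 C/m.
Gauss's law: E·2πrL = λ_enc L/ε₀.
E = 2k|λ_enc|/r = 2(8.99×10^9)(1.50×10^-6)/(1.26) = 2.14e4 N/C.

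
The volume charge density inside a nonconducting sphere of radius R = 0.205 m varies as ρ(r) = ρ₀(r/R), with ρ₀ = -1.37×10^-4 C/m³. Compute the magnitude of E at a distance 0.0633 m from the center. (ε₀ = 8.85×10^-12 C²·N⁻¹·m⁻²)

Take a concentric spherical Gaussian surface of radius r = 0.0633 m (r < R).
Integrate the density: Q_enc = 4π ∫₀^r ρ₀(r'/R)^1 r'² dr' = 4πρ₀ r^4/(4·R) = -3.371×10^-8 C.
Gauss's law: E·4πr² = Q_enc/ε₀.
E = |Q_enc|/(4πε₀r²) = (3.371e-8)/(4π·8.85×10^-12·(0.0633)²) = 7.56×10^4 N/C.

7.56e4 V/m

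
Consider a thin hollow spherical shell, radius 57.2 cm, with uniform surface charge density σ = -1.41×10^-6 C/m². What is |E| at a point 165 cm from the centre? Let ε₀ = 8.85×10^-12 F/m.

|E| = 1.91e4 N/C

By spherical symmetry E is radial; choose a Gaussian sphere of radius r = 165 cm (r > 57.2 cm).
The entire shell is enclosed: Q_enc = σ·4πR² = (-1.41×10^-6)·4π·(0.572)² = -5.797e-6 C.
Gauss's law: E·4πr² = Q_enc/ε₀.
E = |Q_enc|/(4πε₀r²) = (5.797×10^-6)/(4π·8.85×10^-12·(1.65)²) = 1.91×10^4 N/C.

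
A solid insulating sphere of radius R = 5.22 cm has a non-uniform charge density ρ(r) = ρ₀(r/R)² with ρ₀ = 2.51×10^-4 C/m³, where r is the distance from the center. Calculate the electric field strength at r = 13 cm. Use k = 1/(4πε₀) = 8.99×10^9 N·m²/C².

|E| ≈ 4.77e4 N/C

Use a concentric Gaussian sphere at r = 13 cm (r > R, all charge enclosed).
Q_enc = 4π ∫₀^R ρ₀(r'/R)^2 r'² dr' = 4πρ₀R³/5 = 8.973e-8 C.
Since E is radial and uniform over the Gaussian sphere, Φ = E·4πr² = Q_enc/ε₀.
E = k|Q_enc|/r² = (8.99×10^9)(8.973×10^-8)/(0.13)² = 4.77×10^4 N/C.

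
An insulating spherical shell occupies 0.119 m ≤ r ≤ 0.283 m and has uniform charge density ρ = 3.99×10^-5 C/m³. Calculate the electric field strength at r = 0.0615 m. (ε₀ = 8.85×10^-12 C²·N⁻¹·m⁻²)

Take a concentric spherical Gaussian surface of radius r = 0.0615 m (r < 0.119 m, inside the empty cavity).
Q_enc = 0 (all charge lies at larger r); Gauss's law gives E = 0.

E = 0 (no enclosed charge)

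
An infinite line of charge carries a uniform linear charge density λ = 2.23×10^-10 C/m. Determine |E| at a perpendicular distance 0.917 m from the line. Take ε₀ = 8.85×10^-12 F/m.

E = 4.37 N/C

Coaxial Gaussian cylinder, radius r = 0.917 m, length L.
Q_enc = λL, so λ_enc = 2.23×10^-10 C/m.
Gauss's law: E·2πrL = λ_enc L/ε₀.
E = |λ_enc|/(2πε₀r) = (2.23×10^-10)/(2π·8.85×10^-12·0.917) = 4.37 N/C.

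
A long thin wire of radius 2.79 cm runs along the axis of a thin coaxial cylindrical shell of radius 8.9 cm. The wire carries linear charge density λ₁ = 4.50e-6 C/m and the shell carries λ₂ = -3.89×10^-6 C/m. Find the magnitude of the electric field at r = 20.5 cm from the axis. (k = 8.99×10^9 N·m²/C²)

Coaxial Gaussian cylinder, radius r = 20.5 cm, length L (r > 8.9 cm, enclosing both).
λ_enc = λ₁ + λ₂ = (4.50×10^-6) + (-3.89×10^-6) = 6.10×10^-7 C/m.
Since E is radial and uniform over the curved surface, Φ = E·2πrL = Q_enc/ε₀ = λ_enc L/ε₀.
E = 2k|λ_enc|/r = 2(8.99×10^9)(6.10e-7)/(0.205) = 5.35×10^4 N/C.

|E| = 5.35e4 V/m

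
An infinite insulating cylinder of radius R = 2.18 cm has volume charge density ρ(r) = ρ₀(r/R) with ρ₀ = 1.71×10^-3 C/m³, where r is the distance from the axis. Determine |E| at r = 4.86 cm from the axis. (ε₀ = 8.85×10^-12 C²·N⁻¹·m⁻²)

By cylindrical symmetry E is radial; use a coaxial Gaussian cylinder of radius 4.86 cm and length L (r > R, full charge per length enclosed).
λ_enc = 2π ∫₀^R ρ₀(r'/R)^1 r' dr' = 2πρ₀R²/3 = 1.702×10^-6 C/m.
Since E is radial and uniform over the curved surface, Φ = E·2πrL = Q_enc/ε₀ = λ_enc L/ε₀.
E = |λ_enc|/(2πε₀r) = (1.702×10^-6)/(2π·8.85×10^-12·0.0486) = 6.30×10^5 N/C.

E ≈ 6.30×10^5 N/C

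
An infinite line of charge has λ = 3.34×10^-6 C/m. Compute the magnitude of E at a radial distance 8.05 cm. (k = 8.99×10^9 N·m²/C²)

|E| ≈ 7.46×10^5 V/m

By cylindrical symmetry E is radial; use a coaxial Gaussian cylinder of radius 8.05 cm and length L.
Q_enc = λL, so λ_enc = 3.34e-6 C/m.
Since E is radial and uniform over the curved surface, Φ = E·2πrL = Q_enc/ε₀ = λ_enc L/ε₀.
E = 2k|λ_enc|/r = 2(8.99×10^9)(3.34×10^-6)/(0.0805) = 7.46×10^5 N/C.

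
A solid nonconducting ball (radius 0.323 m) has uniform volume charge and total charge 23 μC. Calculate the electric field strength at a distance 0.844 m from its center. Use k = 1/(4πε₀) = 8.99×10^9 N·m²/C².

|E| = 2.90×10^5 N/C

By spherical symmetry E is radial; choose a Gaussian sphere of radius r = 0.844 m (r > R, so the entire charge is enclosed).
Q_enc = 23 μC = 2.30×10^-5 C.
Since E is radial and uniform over the Gaussian sphere, Φ = E·4πr² = Q_enc/ε₀.
E = k|Q_enc|/r² = (8.99×10^9)(2.30×10^-5)/(0.844)² = 2.90×10^5 N/C.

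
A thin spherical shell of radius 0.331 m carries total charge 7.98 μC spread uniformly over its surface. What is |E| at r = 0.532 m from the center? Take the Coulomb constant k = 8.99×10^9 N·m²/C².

By spherical symmetry E is radial; choose a Gaussian sphere of radius r = 0.532 m (r > 0.331 m).
The entire shell is enclosed: Q_enc = 7.98e-6 C.
By Gauss's law, ∮E·dA = E·4πr² = Q_enc/ε₀.
E = k|Q_enc|/r² = (8.99×10^9)(7.98×10^-6)/(0.532)² = 2.53e5 N/C.

E ≈ 2.53×10^5 N/C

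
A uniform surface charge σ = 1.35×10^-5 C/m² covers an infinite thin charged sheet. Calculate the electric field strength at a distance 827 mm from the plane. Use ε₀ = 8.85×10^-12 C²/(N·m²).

|E| = 7.63×10^5 V/m

By planar symmetry E is perpendicular to the sheet and uniform; use a Gaussian pillbox with flat faces of area A on each side of the sheet.
Flux Φ = 2EA and Q_enc = σA, so 2EA = σA/ε₀ ⇒ E = |σ|/(2ε₀), independent of distance.
E = |σ|/(2ε₀) = (1.35×10^-5)/(2·8.85×10^-12) = 7.63×10^5 N/C.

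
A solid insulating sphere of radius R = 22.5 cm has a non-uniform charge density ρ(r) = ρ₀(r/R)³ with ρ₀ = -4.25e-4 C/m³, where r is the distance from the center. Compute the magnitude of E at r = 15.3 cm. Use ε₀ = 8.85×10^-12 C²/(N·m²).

Take a concentric spherical Gaussian surface of radius r = 15.3 cm (r < R).
Q_enc = ∫₀^r ρ(r')·4πr'² dr' = (4πρ₀/R³) ∫₀^r r'^5 dr' = 4πρ₀ r^6/(6·R³) = -1.002×10^-6 C.
Applying ∮E·dA = Q_enc/ε₀ with Φ = E(4πr²):
E = |Q_enc|/(4πε₀r²) = (1.002×10^-6)/(4π·8.85×10^-12·(0.153)²) = 3.85e5 N/C.

E ≈ 3.85×10^5 V/m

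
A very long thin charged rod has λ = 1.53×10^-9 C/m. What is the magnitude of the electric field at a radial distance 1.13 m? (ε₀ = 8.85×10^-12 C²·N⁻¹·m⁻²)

Take a coaxial cylindrical Gaussian surface of radius r = 1.13 m and length L.
Q_enc = λL, so λ_enc = 1.53×10^-9 C/m.
By Gauss's law (flux through the curved wall only), E·2πrL = λ_enc L/ε₀.
E = |λ_enc|/(2πε₀r) = (1.53×10^-9)/(2π·8.85×10^-12·1.13) = 24.3 N/C.

|E| ≈ 24.3 N/C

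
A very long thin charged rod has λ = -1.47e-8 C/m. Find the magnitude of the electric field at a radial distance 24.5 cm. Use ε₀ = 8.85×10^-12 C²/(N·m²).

1.08e3 N/C

Choose a coaxial cylinder of radius r = 24.5 cm (arbitrary length L) as the Gaussian surface.
Q_enc = λL, so λ_enc = -1.47×10^-8 C/m.
By Gauss's law (flux through the curved wall only), E·2πrL = λ_enc L/ε₀.
E = |λ_enc|/(2πε₀r) = (1.47×10^-8)/(2π·8.85×10^-12·0.245) = 1.08×10^3 N/C.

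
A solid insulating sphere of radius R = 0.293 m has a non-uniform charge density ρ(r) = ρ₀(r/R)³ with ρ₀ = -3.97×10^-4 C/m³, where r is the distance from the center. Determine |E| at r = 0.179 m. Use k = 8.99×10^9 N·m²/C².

E = 3.05e5 V/m

By spherical symmetry E is radial; choose a Gaussian sphere of radius r = 0.179 m (r < R).
Q_enc = ∫₀^r ρ(r')·4πr'² dr' = (4πρ₀/R³) ∫₀^r r'^5 dr' = 4πρ₀ r^6/(6·R³) = -1.087e-6 C.
Gauss's law: E·4πr² = Q_enc/ε₀.
E = k|Q_enc|/r² = (8.99×10^9)(1.087×10^-6)/(0.179)² = 3.05e5 N/C.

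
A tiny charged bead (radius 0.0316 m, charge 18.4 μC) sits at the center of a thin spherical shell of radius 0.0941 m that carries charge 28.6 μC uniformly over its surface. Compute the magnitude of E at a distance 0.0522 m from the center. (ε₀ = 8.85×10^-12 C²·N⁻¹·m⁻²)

Take a concentric spherical Gaussian surface of radius r = 0.0522 m (between the bodies, 0.0316 m < r < 0.0941 m).
The shell at 0.0941 m lies outside the Gaussian surface, so Q_enc = 18.4 μC = 1.84×10^-5 C.
Since E is radial and uniform over the Gaussian sphere, Φ = E·4πr² = Q_enc/ε₀.
E = |Q_enc|/(4πε₀r²) = (1.84×10^-5)/(4π·8.85×10^-12·(0.0522)²) = 6.07e7 N/C.

E ≈ 6.07×10^7 N/C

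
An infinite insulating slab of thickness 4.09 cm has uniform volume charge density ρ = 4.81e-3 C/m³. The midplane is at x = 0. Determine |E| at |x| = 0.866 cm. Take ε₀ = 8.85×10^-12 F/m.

4.71×10^6 V/m

By symmetry E is perpendicular to the slab. A Gaussian pillbox from −0.866 cm to +0.866 cm (face area A) lies entirely within the slab.
Q_enc = ρ·(2x)·A and flux = 2EA, so 2EA = 2ρxA/ε₀ ⇒ E = |ρ|x/ε₀.
E = (4.81×10^-3)(0.00866)/(8.85×10^-12) = 4.71e6 N/C.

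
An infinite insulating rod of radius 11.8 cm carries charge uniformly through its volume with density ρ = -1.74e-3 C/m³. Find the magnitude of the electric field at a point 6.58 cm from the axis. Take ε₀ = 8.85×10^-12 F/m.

By cylindrical symmetry E is radial; use a coaxial Gaussian cylinder of radius 6.58 cm and length L (r < R).
Enclosed charge per unit length: λ_enc = ρ·πr² = (-1.74e-3)π(0.0658)² = -2.367×10^-5 C/m.
Applying ∮E·dA = Q_enc/ε₀ with the end caps contributing no flux:
E = |λ_enc|/(2πε₀r) = (2.367×10^-5)/(2π·8.85×10^-12·0.0658) = 6.47e6 N/C.

6.47×10^6 N/C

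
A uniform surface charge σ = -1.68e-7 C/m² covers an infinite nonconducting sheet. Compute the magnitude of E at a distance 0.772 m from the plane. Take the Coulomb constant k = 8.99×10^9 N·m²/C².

E ≈ 9.49e3 N/C

The symmetry is planar: E is normal to the sheet and the same magnitude on both sides. Take a pillbox straddling the sheet with end-cap area A.
Only the two end caps contribute flux: Φ = 2EA. With Q_enc = σA, Gauss's law gives E = |σ|/(2ε₀).
E = 2πk|σ| = 2π(8.99×10^9)(1.68×10^-7) = 9.49×10^3 N/C.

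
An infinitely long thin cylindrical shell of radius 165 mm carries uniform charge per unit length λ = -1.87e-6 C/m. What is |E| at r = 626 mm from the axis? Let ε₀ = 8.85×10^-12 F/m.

Take a coaxial cylindrical Gaussian surface of radius r = 626 mm and length L (r > 165 mm).
The full line charge is enclosed: λ_enc = -1.87×10^-6 C/m.
Applying ∮E·dA = Q_enc/ε₀ with the end caps contributing no flux:
E = |λ_enc|/(2πε₀r) = (1.87×10^-6)/(2π·8.85×10^-12·0.626) = 5.37×10^4 N/C.

|E| = 5.37e4 N/C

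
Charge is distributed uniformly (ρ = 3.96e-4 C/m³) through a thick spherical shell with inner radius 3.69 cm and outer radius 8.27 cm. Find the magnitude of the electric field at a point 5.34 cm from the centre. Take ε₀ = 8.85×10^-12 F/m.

Use a concentric Gaussian sphere at r = 5.34 cm (within the shell material, 3.69 cm < r < 8.27 cm).
Enclosed charge is the volume from a to r: Q_enc = (4π/3)ρ(r³ − a³) = 1.692×10^-7 C.
By Gauss's law, ∮E·dA = E·4πr² = Q_enc/ε₀.
E = |Q_enc|/(4πε₀r²) = (1.692×10^-7)/(4π·8.85×10^-12·(0.0534)²) = 5.34×10^5 N/C.

5.34e5 N/C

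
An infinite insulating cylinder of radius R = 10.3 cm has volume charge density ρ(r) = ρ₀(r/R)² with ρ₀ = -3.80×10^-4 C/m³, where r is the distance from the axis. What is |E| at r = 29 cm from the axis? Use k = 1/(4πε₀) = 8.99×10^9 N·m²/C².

Coaxial Gaussian cylinder, radius r = 29 cm, length L (r > R, full charge per length enclosed).
λ_enc = 2π ∫₀^R ρ₀(r'/R)^2 r' dr' = 2πρ₀R²/4 = -6.333e-6 C/m.
Since E is radial and uniform over the curved surface, Φ = E·2πrL = Q_enc/ε₀ = λ_enc L/ε₀.
E = 2k|λ_enc|/r = 2(8.99×10^9)(6.333e-6)/(0.29) = 3.93×10^5 N/C.

3.93×10^5 N/C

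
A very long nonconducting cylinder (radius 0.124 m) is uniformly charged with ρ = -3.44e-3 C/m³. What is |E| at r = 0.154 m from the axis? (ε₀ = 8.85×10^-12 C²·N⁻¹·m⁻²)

|E| = 1.94×10^7 N/C

Choose a coaxial cylinder of radius r = 0.154 m (arbitrary length L) as the Gaussian surface (r > 0.124 m, full cross-section enclosed).
λ_enc = ρ·πR² = (-3.44×10^-3)π(0.124)² = -1.662e-4 C/m.
By Gauss's law (flux through the curved wall only), E·2πrL = λ_enc L/ε₀.
E = |λ_enc|/(2πε₀r) = (1.662×10^-4)/(2π·8.85×10^-12·0.154) = 1.94×10^7 N/C.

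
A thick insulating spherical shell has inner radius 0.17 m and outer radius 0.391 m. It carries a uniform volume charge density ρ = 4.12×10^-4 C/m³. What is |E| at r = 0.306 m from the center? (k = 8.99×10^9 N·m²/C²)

By spherical symmetry E is radial; choose a Gaussian sphere of radius r = 0.306 m (within the shell material, 0.17 m < r < 0.391 m).
Only the shell between 0.17 m and r is enclosed: Q_enc = ρ·(4π/3)(r³ − a³) = (4.12×10^-4)·(4π/3)·((0.306)³ − (0.17)³) = 4.097×10^-5 C.
By Gauss's law, ∮E·dA = E·4πr² = Q_enc/ε₀.
E = k|Q_enc|/r² = (8.99×10^9)(4.097e-5)/(0.306)² = 3.93×10^6 N/C.

E = 3.93×10^6 N/C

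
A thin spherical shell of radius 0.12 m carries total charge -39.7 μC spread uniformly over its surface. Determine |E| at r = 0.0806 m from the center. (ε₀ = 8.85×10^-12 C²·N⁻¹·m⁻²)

|E| = 0 V/m

Symmetry ⇒ E = E(r) r̂. Gaussian sphere of radius r = 0.0806 m (inside the shell, r < 0.12 m).
All the charge is outside the Gaussian surface: Q_enc = 0, hence E = 0 everywhere inside the shell.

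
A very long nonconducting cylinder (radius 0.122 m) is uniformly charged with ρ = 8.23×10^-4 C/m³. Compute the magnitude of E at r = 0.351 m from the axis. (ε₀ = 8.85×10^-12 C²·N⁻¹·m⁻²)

|E| ≈ 1.97×10^6 N/C

Take a coaxial cylindrical Gaussian surface of radius r = 0.351 m and length L (r > 0.122 m, full cross-section enclosed).
λ_enc = ρ·πR² = (8.23×10^-4)π(0.122)² = 3.848×10^-5 C/m.
By Gauss's law (flux through the curved wall only), E·2πrL = λ_enc L/ε₀.
E = |λ_enc|/(2πε₀r) = (3.848×10^-5)/(2π·8.85×10^-12·0.351) = 1.97×10^6 N/C.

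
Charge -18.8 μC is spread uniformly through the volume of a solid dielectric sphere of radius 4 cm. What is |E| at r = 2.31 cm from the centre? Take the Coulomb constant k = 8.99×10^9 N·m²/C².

Symmetry ⇒ E = E(r) r̂. Gaussian sphere of radius r = 2.31 cm (r < R).
Only the charge within r is enclosed: Q_enc = Q·(r/R)³ = (-18.8 μC)·(2.31 cm/4 cm)³ = -3.621e-6 C.
Since E is radial and uniform over the Gaussian sphere, Φ = E·4πr² = Q_enc/ε₀.
E = k|Q_enc|/r² = (8.99×10^9)(3.621×10^-6)/(0.0231)² = 6.10×10^7 N/C.

|E| = 6.10×10^7 N/C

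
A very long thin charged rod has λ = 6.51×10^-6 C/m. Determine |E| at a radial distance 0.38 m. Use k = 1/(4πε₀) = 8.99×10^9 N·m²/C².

E = 3.08×10^5 N/C

Coaxial Gaussian cylinder, radius r = 0.38 m, length L.
Q_enc = λL, so λ_enc = 6.51×10^-6 C/m.
Applying ∮E·dA = Q_enc/ε₀ with the end caps contributing no flux:
E = 2k|λ_enc|/r = 2(8.99×10^9)(6.51×10^-6)/(0.38) = 3.08×10^5 N/C.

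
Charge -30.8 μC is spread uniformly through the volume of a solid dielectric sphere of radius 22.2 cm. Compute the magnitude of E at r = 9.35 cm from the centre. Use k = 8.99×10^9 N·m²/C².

|E| ≈ 2.37×10^6 V/m

Use a concentric Gaussian sphere at r = 9.35 cm (r < R).
For a uniform sphere the enclosed fraction is (r/R)³, so Q_enc = (-30.8 μC)(0.0935/0.222)³ = -2.301e-6 C.
Gauss's law: E·4πr² = Q_enc/ε₀.
E = k|Q_enc|/r² = (8.99×10^9)(2.301×10^-6)/(0.0935)² = 2.37×10^6 N/C.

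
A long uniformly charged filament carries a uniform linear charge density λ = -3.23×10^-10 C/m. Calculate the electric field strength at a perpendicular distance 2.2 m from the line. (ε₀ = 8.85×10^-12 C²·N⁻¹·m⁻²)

By cylindrical symmetry E is radial; use a coaxial Gaussian cylinder of radius 2.2 m and length L.
Q_enc = λL, so λ_enc = -3.23e-10 C/m.
By Gauss's law (flux through the curved wall only), E·2πrL = λ_enc L/ε₀.
E = |λ_enc|/(2πε₀r) = (3.23×10^-10)/(2π·8.85×10^-12·2.2) = 2.64 N/C.

|E| = 2.64 N/C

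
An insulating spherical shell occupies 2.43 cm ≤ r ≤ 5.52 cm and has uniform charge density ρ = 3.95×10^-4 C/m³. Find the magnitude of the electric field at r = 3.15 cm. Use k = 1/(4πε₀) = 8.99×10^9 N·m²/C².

|E| = 2.53×10^5 N/C

Symmetry ⇒ E = E(r) r̂. Gaussian sphere of radius r = 3.15 cm (within the shell material, 2.43 cm < r < 5.52 cm).
Enclosed charge is the volume from a to r: Q_enc = (4π/3)ρ(r³ − a³) = 2.797×10^-8 C.
Applying ∮E·dA = Q_enc/ε₀ with Φ = E(4πr²):
E = k|Q_enc|/r² = (8.99×10^9)(2.797×10^-8)/(0.0315)² = 2.53×10^5 N/C.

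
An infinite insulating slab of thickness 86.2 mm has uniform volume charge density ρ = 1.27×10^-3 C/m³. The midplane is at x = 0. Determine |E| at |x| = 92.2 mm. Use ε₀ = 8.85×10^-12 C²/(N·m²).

The point |x| = 92.2 mm lies outside the slab (half-thickness 0.0431 m). A symmetric pillbox spanning the full slab encloses Q_enc = ρ·d·A.
Flux = 2EA ⇒ E = |ρ|d/(2ε₀), independent of distance outside.
E = (1.27×10^-3)(0.0862)/(2·8.85×10^-12) = 6.18×10^6 N/C.

|E| ≈ 6.18e6 V/m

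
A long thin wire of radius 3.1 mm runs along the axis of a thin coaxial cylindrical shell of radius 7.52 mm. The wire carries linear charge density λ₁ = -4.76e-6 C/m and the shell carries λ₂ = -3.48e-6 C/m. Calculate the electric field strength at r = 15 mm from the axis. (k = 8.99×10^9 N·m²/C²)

Coaxial Gaussian cylinder, radius r = 15 mm, length L (r > 7.52 mm, enclosing both).
λ_enc = λ₁ + λ₂ = (-4.76e-6) + (-3.48×10^-6) = -8.24e-6 C/m.
Gauss's law: E·2πrL = λ_enc L/ε₀.
E = 2k|λ_enc|/r = 2(8.99×10^9)(8.24e-6)/(0.015) = 9.88×10^6 N/C.

|E| ≈ 9.88e6 V/m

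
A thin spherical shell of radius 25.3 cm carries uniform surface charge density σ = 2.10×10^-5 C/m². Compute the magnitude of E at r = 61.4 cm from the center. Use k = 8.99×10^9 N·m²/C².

E = 4.03e5 N/C

By spherical symmetry E is radial; choose a Gaussian sphere of radius r = 61.4 cm (r > 25.3 cm).
The entire shell is enclosed: Q_enc = σ·4πR² = (2.10×10^-5)·4π·(0.253)² = 1.689×10^-5 C.
Applying ∮E·dA = Q_enc/ε₀ with Φ = E(4πr²):
E = k|Q_enc|/r² = (8.99×10^9)(1.689e-5)/(0.614)² = 4.03e5 N/C.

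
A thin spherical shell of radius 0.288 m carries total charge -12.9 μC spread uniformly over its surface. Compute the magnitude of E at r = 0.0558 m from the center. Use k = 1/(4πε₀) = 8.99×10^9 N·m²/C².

Symmetry ⇒ E = E(r) r̂. Gaussian sphere of radius r = 0.0558 m (inside the shell, r < 0.288 m).
No charge lies within this surface, so Q_enc = 0 and Gauss's law gives E·4πr² = 0 ⇒ E = 0.

|E| = 0 V/m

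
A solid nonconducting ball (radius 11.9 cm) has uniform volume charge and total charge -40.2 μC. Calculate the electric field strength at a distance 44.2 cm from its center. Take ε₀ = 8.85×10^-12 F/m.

|E| = 1.85×10^6 V/m

Use a concentric Gaussian sphere at r = 44.2 cm (r > R, so the entire charge is enclosed).
Q_enc = -40.2 μC = -4.02×10^-5 C.
Applying ∮E·dA = Q_enc/ε₀ with Φ = E(4πr²):
E = |Q_enc|/(4πε₀r²) = (4.02×10^-5)/(4π·8.85×10^-12·(0.442)²) = 1.85e6 N/C.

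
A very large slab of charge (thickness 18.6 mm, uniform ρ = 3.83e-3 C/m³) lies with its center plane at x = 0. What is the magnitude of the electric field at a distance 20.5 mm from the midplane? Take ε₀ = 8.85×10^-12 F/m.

The point |x| = 20.5 mm lies outside the slab (half-thickness 0.0093 m). A symmetric pillbox spanning the full slab encloses Q_enc = ρ·d·A.
Flux = 2EA ⇒ E = |ρ|d/(2ε₀), independent of distance outside.
E = (3.83e-3)(0.0186)/(2·8.85×10^-12) = 4.02×10^6 N/C.

|E| ≈ 4.02×10^6 N/C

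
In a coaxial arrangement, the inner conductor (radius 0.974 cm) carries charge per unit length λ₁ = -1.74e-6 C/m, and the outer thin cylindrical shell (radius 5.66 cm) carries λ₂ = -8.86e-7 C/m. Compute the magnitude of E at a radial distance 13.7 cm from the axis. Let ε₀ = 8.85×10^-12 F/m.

Coaxial Gaussian cylinder, radius r = 13.7 cm, length L (r > 5.66 cm, enclosing both).
λ_enc = λ₁ + λ₂ = (-1.74×10^-6) + (-8.86×10^-7) = -2.626×10^-6 C/m.
Applying ∮E·dA = Q_enc/ε₀ with the end caps contributing no flux:
E = |λ_enc|/(2πε₀r) = (2.626e-6)/(2π·8.85×10^-12·0.137) = 3.45e5 N/C.

|E| = 3.45e5 N/C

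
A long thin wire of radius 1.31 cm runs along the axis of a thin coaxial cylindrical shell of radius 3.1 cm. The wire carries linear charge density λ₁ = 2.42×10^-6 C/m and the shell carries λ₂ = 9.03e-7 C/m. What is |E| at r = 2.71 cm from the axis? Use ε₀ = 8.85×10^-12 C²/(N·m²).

E ≈ 1.61e6 N/C

Take a coaxial cylindrical Gaussian surface of radius r = 2.71 cm and length L (between the conductors, 1.31 cm < r < 3.1 cm).
Only the inner wire is enclosed; the outer shell contributes nothing inside itself. λ_enc = λ₁ = 2.42e-6 C/m.
Gauss's law: E·2πrL = λ_enc L/ε₀.
E = |λ_enc|/(2πε₀r) = (2.42e-6)/(2π·8.85×10^-12·0.0271) = 1.61×10^6 N/C.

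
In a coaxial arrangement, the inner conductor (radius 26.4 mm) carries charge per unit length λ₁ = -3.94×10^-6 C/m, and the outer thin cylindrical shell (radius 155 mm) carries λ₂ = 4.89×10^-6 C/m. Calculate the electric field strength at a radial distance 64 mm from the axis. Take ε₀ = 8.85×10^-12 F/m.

Take a coaxial cylindrical Gaussian surface of radius r = 64 mm and length L (between the conductors, 26.4 mm < r < 155 mm).
The shell at 155 mm lies outside the Gaussian surface, so λ_enc = λ₁ = -3.94×10^-6 C/m.
Applying ∮E·dA = Q_enc/ε₀ with the end caps contributing no flux:
E = |λ_enc|/(2πε₀r) = (3.94e-6)/(2π·8.85×10^-12·0.064) = 1.11×10^6 N/C.

|E| = 1.11×10^6 V/m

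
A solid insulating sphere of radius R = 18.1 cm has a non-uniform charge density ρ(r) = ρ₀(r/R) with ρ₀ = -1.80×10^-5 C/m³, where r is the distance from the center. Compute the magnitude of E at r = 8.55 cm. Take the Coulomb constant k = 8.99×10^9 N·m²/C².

Take a concentric spherical Gaussian surface of radius r = 8.55 cm (r < R).
Q_enc = ∫₀^r ρ(r')·4πr'² dr' = (4πρ₀/R) ∫₀^r r'^3 dr' = 4πρ₀ r^4/(4·R) = -1.67e-8 C.
Gauss's law: E·4πr² = Q_enc/ε₀.
E = k|Q_enc|/r² = (8.99×10^9)(1.67e-8)/(0.0855)² = 2.05×10^4 N/C.

|E| ≈ 2.05×10^4 V/m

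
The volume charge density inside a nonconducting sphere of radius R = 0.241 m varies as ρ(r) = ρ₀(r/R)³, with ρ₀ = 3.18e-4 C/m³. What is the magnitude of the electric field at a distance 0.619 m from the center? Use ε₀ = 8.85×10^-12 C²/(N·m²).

By spherical symmetry E is radial; choose a Gaussian sphere of radius r = 0.619 m (r > R, all charge enclosed).
Q_enc = 4π ∫₀^R ρ₀(r'/R)^3 r'² dr' = 4πρ₀R³/6 = 9.323×10^-6 C.
Gauss's law: E·4πr² = Q_enc/ε₀.
E = |Q_enc|/(4πε₀r²) = (9.323×10^-6)/(4π·8.85×10^-12·(0.619)²) = 2.19e5 N/C.

|E| = 2.19×10^5 N/C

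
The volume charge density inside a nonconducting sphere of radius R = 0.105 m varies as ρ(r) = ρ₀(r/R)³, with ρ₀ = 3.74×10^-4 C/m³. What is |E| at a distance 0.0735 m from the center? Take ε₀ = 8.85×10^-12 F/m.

|E| ≈ 1.78×10^5 V/m

Symmetry ⇒ E = E(r) r̂. Gaussian sphere of radius r = 0.0735 m (r < R).
Integrate the density: Q_enc = 4π ∫₀^r ρ₀(r'/R)^3 r'² dr' = 4πρ₀ r^6/(6·R³) = 1.067×10^-7 C.
Gauss's law: E·4πr² = Q_enc/ε₀.
E = |Q_enc|/(4πε₀r²) = (1.067×10^-7)/(4π·8.85×10^-12·(0.0735)²) = 1.78×10^5 N/C.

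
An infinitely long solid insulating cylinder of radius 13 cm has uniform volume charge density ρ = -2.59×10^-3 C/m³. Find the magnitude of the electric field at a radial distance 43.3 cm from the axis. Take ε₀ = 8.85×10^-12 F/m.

Choose a coaxial cylinder of radius r = 43.3 cm (arbitrary length L) as the Gaussian surface (r > 13 cm, full cross-section enclosed).
λ_enc = ρ·πR² = (-2.59×10^-3)π(0.13)² = -1.375×10^-4 C/m.
Since E is radial and uniform over the curved surface, Φ = E·2πrL = Q_enc/ε₀ = λ_enc L/ε₀.
E = |λ_enc|/(2πε₀r) = (1.375×10^-4)/(2π·8.85×10^-12·0.433) = 5.71×10^6 N/C.

|E| = 5.71×10^6 N/C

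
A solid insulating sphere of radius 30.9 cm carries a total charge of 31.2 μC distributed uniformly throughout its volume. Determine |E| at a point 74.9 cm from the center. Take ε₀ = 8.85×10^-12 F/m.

Use a concentric Gaussian sphere at r = 74.9 cm (r > R, so the entire charge is enclosed).
Q_enc = 31.2 μC = 3.12×10^-5 C.
Applying ∮E·dA = Q_enc/ε₀ with Φ = E(4πr²):
E = |Q_enc|/(4πε₀r²) = (3.12×10^-5)/(4π·8.85×10^-12·(0.749)²) = 5.00×10^5 N/C.

5.00×10^5 N/C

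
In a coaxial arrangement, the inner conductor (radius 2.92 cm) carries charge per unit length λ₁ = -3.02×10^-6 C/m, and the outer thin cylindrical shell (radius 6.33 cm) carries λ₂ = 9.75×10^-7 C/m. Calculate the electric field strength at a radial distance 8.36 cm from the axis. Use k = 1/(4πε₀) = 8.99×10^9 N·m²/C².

4.40×10^5 N/C

Take a coaxial cylindrical Gaussian surface of radius r = 8.36 cm and length L (r > 6.33 cm, enclosing both).
λ_enc = λ₁ + λ₂ = (-3.02×10^-6) + (9.75×10^-7) = -2.045×10^-6 C/m.
Applying ∮E·dA = Q_enc/ε₀ with the end caps contributing no flux:
E = 2k|λ_enc|/r = 2(8.99×10^9)(2.045e-6)/(0.0836) = 4.40×10^5 N/C.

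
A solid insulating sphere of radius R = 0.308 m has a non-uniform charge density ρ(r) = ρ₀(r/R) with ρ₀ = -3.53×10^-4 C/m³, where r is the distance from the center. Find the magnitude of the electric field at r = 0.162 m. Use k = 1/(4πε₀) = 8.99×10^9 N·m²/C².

8.50×10^5 V/m

By spherical symmetry E is radial; choose a Gaussian sphere of radius r = 0.162 m (r < R).
Integrate the density: Q_enc = 4π ∫₀^r ρ₀(r'/R)^1 r'² dr' = 4πρ₀ r^4/(4·R) = -2.48×10^-6 C.
Since E is radial and uniform over the Gaussian sphere, Φ = E·4πr² = Q_enc/ε₀.
E = k|Q_enc|/r² = (8.99×10^9)(2.48×10^-6)/(0.162)² = 8.50e5 N/C.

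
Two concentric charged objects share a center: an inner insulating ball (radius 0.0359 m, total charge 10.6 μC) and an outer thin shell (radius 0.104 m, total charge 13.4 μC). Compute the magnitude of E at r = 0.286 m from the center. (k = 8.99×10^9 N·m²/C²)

By spherical symmetry E is radial; choose a Gaussian sphere of radius r = 0.286 m (r > 0.104 m, enclosing both).
Q_enc = (10.6 μC) + (13.4 μC) = 2.40e-5 C.
By Gauss's law, ∮E·dA = E·4πr² = Q_enc/ε₀.
E = k|Q_enc|/r² = (8.99×10^9)(2.40×10^-5)/(0.286)² = 2.64e6 N/C.

|E| ≈ 2.64e6 V/m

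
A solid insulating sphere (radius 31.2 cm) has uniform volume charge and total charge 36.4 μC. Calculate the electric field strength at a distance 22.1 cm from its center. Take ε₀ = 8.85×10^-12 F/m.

|E| ≈ 2.38×10^6 N/C

Symmetry ⇒ E = E(r) r̂. Gaussian sphere of radius r = 22.1 cm (r < R).
Only the charge within r is enclosed: Q_enc = Q·(r/R)³ = (36.4 μC)·(22.1 cm/31.2 cm)³ = 1.294e-5 C.
Gauss's law: E·4πr² = Q_enc/ε₀.
E = |Q_enc|/(4πε₀r²) = (1.294×10^-5)/(4π·8.85×10^-12·(0.221)²) = 2.38×10^6 N/C.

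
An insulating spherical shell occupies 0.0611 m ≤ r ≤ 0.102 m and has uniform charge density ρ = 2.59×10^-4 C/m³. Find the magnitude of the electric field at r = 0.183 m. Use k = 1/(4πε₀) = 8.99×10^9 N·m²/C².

|E| = 2.43×10^5 N/C

By spherical symmetry E is radial; choose a Gaussian sphere of radius r = 0.183 m (r > 0.102 m, enclosing the whole shell).
Q_enc = ρ·(4π/3)(b³ − a³) = (2.59×10^-4)·(4π/3)·((0.102)³ − (0.0611)³) = 9.038×10^-7 C.
By Gauss's law, ∮E·dA = E·4πr² = Q_enc/ε₀.
E = k|Q_enc|/r² = (8.99×10^9)(9.038×10^-7)/(0.183)² = 2.43e5 N/C.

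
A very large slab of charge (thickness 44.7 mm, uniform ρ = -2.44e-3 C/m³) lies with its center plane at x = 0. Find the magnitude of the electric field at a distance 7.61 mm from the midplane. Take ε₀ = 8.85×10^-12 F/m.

By symmetry E is perpendicular to the slab. A Gaussian pillbox from −7.61 mm to +7.61 mm (face area A) lies entirely within the slab.
Q_enc = ρ·(2x)·A and flux = 2EA, so 2EA = 2ρxA/ε₀ ⇒ E = |ρ|x/ε₀.
E = (2.44e-3)(0.00761)/(8.85×10^-12) = 2.10×10^6 N/C.

E ≈ 2.10×10^6 N/C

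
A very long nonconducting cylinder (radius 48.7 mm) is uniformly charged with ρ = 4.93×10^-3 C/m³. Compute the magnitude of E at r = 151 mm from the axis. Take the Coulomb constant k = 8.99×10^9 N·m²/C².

Take a coaxial cylindrical Gaussian surface of radius r = 151 mm and length L (r > 48.7 mm, full cross-section enclosed).
λ_enc = ρ·πR² = (4.93×10^-3)π(0.0487)² = 3.673×10^-5 C/m.
By Gauss's law (flux through the curved wall only), E·2πrL = λ_enc L/ε₀.
E = 2k|λ_enc|/r = 2(8.99×10^9)(3.673×10^-5)/(0.151) = 4.37×10^6 N/C.

|E| ≈ 4.37×10^6 N/C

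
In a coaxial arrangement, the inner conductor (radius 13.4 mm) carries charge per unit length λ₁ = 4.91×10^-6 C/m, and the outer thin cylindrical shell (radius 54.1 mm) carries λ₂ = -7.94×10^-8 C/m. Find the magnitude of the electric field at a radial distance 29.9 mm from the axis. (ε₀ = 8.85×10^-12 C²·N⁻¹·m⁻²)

2.95e6 V/m

Coaxial Gaussian cylinder, radius r = 29.9 mm, length L (between the conductors, 13.4 mm < r < 54.1 mm).
The shell at 54.1 mm lies outside the Gaussian surface, so λ_enc = λ₁ = 4.91e-6 C/m.
By Gauss's law (flux through the curved wall only), E·2πrL = λ_enc L/ε₀.
E = |λ_enc|/(2πε₀r) = (4.91×10^-6)/(2π·8.85×10^-12·0.0299) = 2.95e6 N/C.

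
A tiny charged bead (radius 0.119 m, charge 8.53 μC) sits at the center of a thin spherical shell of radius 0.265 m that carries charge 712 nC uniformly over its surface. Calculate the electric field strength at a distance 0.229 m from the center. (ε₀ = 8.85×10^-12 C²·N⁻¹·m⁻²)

E ≈ 1.46e6 V/m

Symmetry ⇒ E = E(r) r̂. Gaussian sphere of radius r = 0.229 m (between the bodies, 0.119 m < r < 0.265 m).
Only the inner charge is enclosed; the outer shell contributes nothing inside itself. Q_enc = 8.53 μC = 8.53×10^-6 C.
Gauss's law: E·4πr² = Q_enc/ε₀.
E = |Q_enc|/(4πε₀r²) = (8.53e-6)/(4π·8.85×10^-12·(0.229)²) = 1.46×10^6 N/C.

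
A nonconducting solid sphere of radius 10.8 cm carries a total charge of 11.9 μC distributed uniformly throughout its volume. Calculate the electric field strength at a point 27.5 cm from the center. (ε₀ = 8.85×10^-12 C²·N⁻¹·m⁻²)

1.41e6 N/C

By spherical symmetry E is radial; choose a Gaussian sphere of radius r = 27.5 cm (r > R, so the entire charge is enclosed).
Q_enc = 11.9 μC = 1.19×10^-5 C.
By Gauss's law, ∮E·dA = E·4πr² = Q_enc/ε₀.
E = |Q_enc|/(4πε₀r²) = (1.19×10^-5)/(4π·8.85×10^-12·(0.275)²) = 1.41×10^6 N/C.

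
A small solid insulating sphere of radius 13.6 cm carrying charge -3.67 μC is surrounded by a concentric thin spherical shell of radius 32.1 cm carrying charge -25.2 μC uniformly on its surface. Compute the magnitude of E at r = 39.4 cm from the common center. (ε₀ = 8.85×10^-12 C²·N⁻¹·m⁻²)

Use a concentric Gaussian sphere at r = 39.4 cm (r > 32.1 cm, enclosing both).
Q_enc = (-3.67 μC) + (-25.2 μC) = -2.887×10^-5 C.
Since E is radial and uniform over the Gaussian sphere, Φ = E·4πr² = Q_enc/ε₀.
E = |Q_enc|/(4πε₀r²) = (2.887e-5)/(4π·8.85×10^-12·(0.394)²) = 1.67×10^6 N/C.

1.67e6 N/C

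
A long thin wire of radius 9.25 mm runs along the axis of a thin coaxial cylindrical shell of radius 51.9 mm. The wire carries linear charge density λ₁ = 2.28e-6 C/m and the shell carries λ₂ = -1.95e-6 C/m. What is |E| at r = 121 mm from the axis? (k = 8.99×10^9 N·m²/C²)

Choose a coaxial cylinder of radius r = 121 mm (arbitrary length L) as the Gaussian surface (r > 51.9 mm, enclosing both).
λ_enc = λ₁ + λ₂ = (2.28e-6) + (-1.95×10^-6) = 3.30×10^-7 C/m.
By Gauss's law (flux through the curved wall only), E·2πrL = λ_enc L/ε₀.
E = 2k|λ_enc|/r = 2(8.99×10^9)(3.30×10^-7)/(0.121) = 4.90e4 N/C.

|E| ≈ 4.90e4 V/m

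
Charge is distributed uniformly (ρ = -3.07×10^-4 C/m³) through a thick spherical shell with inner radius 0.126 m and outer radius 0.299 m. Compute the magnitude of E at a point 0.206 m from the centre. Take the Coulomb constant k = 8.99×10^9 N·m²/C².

|E| = 1.84×10^6 N/C

By spherical symmetry E is radial; choose a Gaussian sphere of radius r = 0.206 m (within the shell material, 0.126 m < r < 0.299 m).
Enclosed charge is the volume from a to r: Q_enc = (4π/3)ρ(r³ − a³) = -8.669e-6 C.
By Gauss's law, ∮E·dA = E·4πr² = Q_enc/ε₀.
E = k|Q_enc|/r² = (8.99×10^9)(8.669×10^-6)/(0.206)² = 1.84e6 N/C.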